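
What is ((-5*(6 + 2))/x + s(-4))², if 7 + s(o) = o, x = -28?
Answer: 4489/49 ≈ 91.612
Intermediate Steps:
s(o) = -7 + o
((-5*(6 + 2))/x + s(-4))² = (-5*(6 + 2)/(-28) + (-7 - 4))² = (-5*8*(-1/28) - 11)² = (-40*(-1/28) - 11)² = (10/7 - 11)² = (-67/7)² = 4489/49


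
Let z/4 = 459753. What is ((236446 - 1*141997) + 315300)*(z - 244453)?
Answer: 653368955691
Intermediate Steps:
z = 1839012 (z = 4*459753 = 1839012)
((236446 - 1*141997) + 315300)*(z - 244453) = ((236446 - 1*141997) + 315300)*(1839012 - 244453) = ((236446 - 141997) + 315300)*1594559 = (94449 + 315300)*1594559 = 409749*1594559 = 653368955691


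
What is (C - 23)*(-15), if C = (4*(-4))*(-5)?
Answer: -855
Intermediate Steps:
C = 80 (C = -16*(-5) = 80)
(C - 23)*(-15) = (80 - 23)*(-15) = 57*(-15) = -855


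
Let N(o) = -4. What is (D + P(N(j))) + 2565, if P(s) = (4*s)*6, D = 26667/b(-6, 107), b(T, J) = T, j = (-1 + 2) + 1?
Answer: -3951/2 ≈ -1975.5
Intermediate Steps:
j = 2 (j = 1 + 1 = 2)
D = -8889/2 (D = 26667/(-6) = 26667*(-1/6) = -8889/2 ≈ -4444.5)
P(s) = 24*s
(D + P(N(j))) + 2565 = (-8889/2 + 24*(-4)) + 2565 = (-8889/2 - 96) + 2565 = -9081/2 + 2565 = -3951/2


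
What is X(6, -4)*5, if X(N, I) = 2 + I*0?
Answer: 10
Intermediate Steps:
X(N, I) = 2 (X(N, I) = 2 + 0 = 2)
X(6, -4)*5 = 2*5 = 10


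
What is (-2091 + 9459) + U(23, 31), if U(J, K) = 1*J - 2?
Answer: 7389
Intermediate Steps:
U(J, K) = -2 + J (U(J, K) = J - 2 = -2 + J)
(-2091 + 9459) + U(23, 31) = (-2091 + 9459) + (-2 + 23) = 7368 + 21 = 7389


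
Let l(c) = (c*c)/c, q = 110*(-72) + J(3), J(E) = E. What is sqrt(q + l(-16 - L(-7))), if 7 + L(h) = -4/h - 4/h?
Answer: I*sqrt(388430)/7 ≈ 89.035*I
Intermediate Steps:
L(h) = -7 - 8/h (L(h) = -7 + (-4/h - 4/h) = -7 - 8/h)
q = -7917 (q = 110*(-72) + 3 = -7920 + 3 = -7917)
l(c) = c (l(c) = c**2/c = c)
sqrt(q + l(-16 - L(-7))) = sqrt(-7917 + (-16 - (-7 - 8/(-7)))) = sqrt(-7917 + (-16 - (-7 - 8*(-1/7)))) = sqrt(-7917 + (-16 - (-7 + 8/7))) = sqrt(-7917 + (-16 - 1*(-41/7))) = sqrt(-7917 + (-16 + 41/7)) = sqrt(-7917 - 71/7) = sqrt(-55490/7) = I*sqrt(388430)/7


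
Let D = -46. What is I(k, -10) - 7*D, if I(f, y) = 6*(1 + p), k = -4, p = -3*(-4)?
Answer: 400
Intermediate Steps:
p = 12
I(f, y) = 78 (I(f, y) = 6*(1 + 12) = 6*13 = 78)
I(k, -10) - 7*D = 78 - 7*(-46) = 78 + 322 = 400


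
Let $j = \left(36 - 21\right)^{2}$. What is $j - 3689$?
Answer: $-3464$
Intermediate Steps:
$j = 225$ ($j = \left(36 - 21\right)^{2} = 15^{2} = 225$)
$j - 3689 = 225 - 3689 = -3464$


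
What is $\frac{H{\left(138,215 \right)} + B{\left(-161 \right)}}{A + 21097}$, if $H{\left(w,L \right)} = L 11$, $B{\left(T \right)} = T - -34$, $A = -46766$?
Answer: $- \frac{2238}{25669} \approx -0.087187$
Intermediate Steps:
$B{\left(T \right)} = 34 + T$ ($B{\left(T \right)} = T + 34 = 34 + T$)
$H{\left(w,L \right)} = 11 L$
$\frac{H{\left(138,215 \right)} + B{\left(-161 \right)}}{A + 21097} = \frac{11 \cdot 215 + \left(34 - 161\right)}{-46766 + 21097} = \frac{2365 - 127}{-25669} = 2238 \left(- \frac{1}{25669}\right) = - \frac{2238}{25669}$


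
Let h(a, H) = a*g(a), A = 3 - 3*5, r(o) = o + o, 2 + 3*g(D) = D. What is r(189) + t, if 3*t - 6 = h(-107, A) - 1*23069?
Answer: -54124/9 ≈ -6013.8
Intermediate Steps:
g(D) = -2/3 + D/3
r(o) = 2*o
A = -12 (A = 3 - 15 = -12)
h(a, H) = a*(-2/3 + a/3)
t = -57526/9 (t = 2 + ((1/3)*(-107)*(-2 - 107) - 1*23069)/3 = 2 + ((1/3)*(-107)*(-109) - 23069)/3 = 2 + (11663/3 - 23069)/3 = 2 + (1/3)*(-57544/3) = 2 - 57544/9 = -57526/9 ≈ -6391.8)
r(189) + t = 2*189 - 57526/9 = 378 - 57526/9 = -54124/9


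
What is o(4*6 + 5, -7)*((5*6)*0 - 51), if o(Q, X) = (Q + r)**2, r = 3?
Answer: -52224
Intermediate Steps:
o(Q, X) = (3 + Q)**2 (o(Q, X) = (Q + 3)**2 = (3 + Q)**2)
o(4*6 + 5, -7)*((5*6)*0 - 51) = (3 + (4*6 + 5))**2*((5*6)*0 - 51) = (3 + (24 + 5))**2*(30*0 - 51) = (3 + 29)**2*(0 - 51) = 32**2*(-51) = 1024*(-51) = -52224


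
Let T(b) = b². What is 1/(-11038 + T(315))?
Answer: 1/88187 ≈ 1.1340e-5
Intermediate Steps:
1/(-11038 + T(315)) = 1/(-11038 + 315²) = 1/(-11038 + 99225) = 1/88187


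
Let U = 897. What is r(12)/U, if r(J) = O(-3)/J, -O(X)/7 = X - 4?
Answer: 49/10764 ≈ 0.0045522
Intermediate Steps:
O(X) = 28 - 7*X (O(X) = -7*(X - 4) = -7*(-4 + X) = 28 - 7*X)
r(J) = 49/J (r(J) = (28 - 7*(-3))/J = (28 + 21)/J = 49/J)
r(12)/U = (49/12)/897 = (49*(1/12))*(1/897) = (49/12)*(1/897) = 49/10764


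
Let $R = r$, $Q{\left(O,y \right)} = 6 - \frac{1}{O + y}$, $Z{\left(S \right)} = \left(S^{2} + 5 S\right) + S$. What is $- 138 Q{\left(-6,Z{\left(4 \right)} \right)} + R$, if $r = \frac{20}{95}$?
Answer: $- \frac{266065}{323} \approx -823.73$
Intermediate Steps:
$Z{\left(S \right)} = S^{2} + 6 S$
$r = \frac{4}{19}$ ($r = 20 \cdot \frac{1}{95} = \frac{4}{19} \approx 0.21053$)
$R = \frac{4}{19} \approx 0.21053$
$- 138 Q{\left(-6,Z{\left(4 \right)} \right)} + R = - 138 \frac{-1 + 6 \left(-6\right) + 6 \cdot 4 \left(6 + 4\right)}{-6 + 4 \left(6 + 4\right)} + \frac{4}{19} = - 138 \frac{-1 - 36 + 6 \cdot 4 \cdot 10}{-6 + 4 \cdot 10} + \frac{4}{19} = - 138 \frac{-1 - 36 + 6 \cdot 40}{-6 + 40} + \frac{4}{19} = - 138 \frac{-1 - 36 + 240}{34} + \frac{4}{19} = - 138 \cdot \frac{1}{34} \cdot 203 + \frac{4}{19} = \left(-138\right) \frac{203}{34} + \frac{4}{19} = - \frac{14007}{17} + \frac{4}{19} = - \frac{266065}{323}$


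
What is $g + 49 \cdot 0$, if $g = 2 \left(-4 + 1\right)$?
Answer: $-6$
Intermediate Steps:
$g = -6$ ($g = 2 \left(-3\right) = -6$)
$g + 49 \cdot 0 = -6 + 49 \cdot 0 = -6 + 0 = -6$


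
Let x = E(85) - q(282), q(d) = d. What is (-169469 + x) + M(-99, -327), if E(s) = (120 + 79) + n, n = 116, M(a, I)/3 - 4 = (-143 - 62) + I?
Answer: -171020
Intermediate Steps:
M(a, I) = -603 + 3*I (M(a, I) = 12 + 3*((-143 - 62) + I) = 12 + 3*(-205 + I) = 12 + (-615 + 3*I) = -603 + 3*I)
E(s) = 315 (E(s) = (120 + 79) + 116 = 199 + 116 = 315)
x = 33 (x = 315 - 1*282 = 315 - 282 = 33)
(-169469 + x) + M(-99, -327) = (-169469 + 33) + (-603 + 3*(-327)) = -169436 + (-603 - 981) = -169436 - 1584 = -171020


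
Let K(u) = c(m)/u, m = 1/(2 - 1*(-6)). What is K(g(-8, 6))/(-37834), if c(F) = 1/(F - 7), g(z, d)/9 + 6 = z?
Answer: -2/65547405 ≈ -3.0512e-8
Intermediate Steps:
g(z, d) = -54 + 9*z
m = ⅛ (m = 1/(2 + 6) = 1/8 = ⅛ ≈ 0.12500)
c(F) = 1/(-7 + F)
K(u) = -8/(55*u) (K(u) = 1/((-7 + ⅛)*u) = 1/((-55/8)*u) = -8/(55*u))
K(g(-8, 6))/(-37834) = -8/(55*(-54 + 9*(-8)))/(-37834) = -8/(55*(-54 - 72))*(-1/37834) = -8/55/(-126)*(-1/37834) = -8/55*(-1/126)*(-1/37834) = (4/3465)*(-1/37834) = -2/65547405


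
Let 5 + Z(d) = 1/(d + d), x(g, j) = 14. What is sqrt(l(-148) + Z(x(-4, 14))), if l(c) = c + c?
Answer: 53*I*sqrt(21)/14 ≈ 17.348*I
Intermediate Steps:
l(c) = 2*c
Z(d) = -5 + 1/(2*d) (Z(d) = -5 + 1/(d + d) = -5 + 1/(2*d))
sqrt(l(-148) + Z(x(-4, 14))) = sqrt(2*(-148) + (-5 + (1/2)/14)) = sqrt(-296 + (-5 + (1/2)*(1/14))) = sqrt(-296 + (-5 + 1/28)) = sqrt(-296 - 139/28) = sqrt(-8427/28) = 53*I*sqrt(21)/14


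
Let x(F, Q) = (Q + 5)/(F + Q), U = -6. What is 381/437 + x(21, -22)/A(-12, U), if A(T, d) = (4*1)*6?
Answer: 16573/10488 ≈ 1.5802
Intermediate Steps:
A(T, d) = 24 (A(T, d) = 4*6 = 24)
x(F, Q) = (5 + Q)/(F + Q)
381/437 + x(21, -22)/A(-12, U) = 381/437 + ((5 - 22)/(21 - 22))/24 = 381*(1/437) + (-17/(-1))*(1/24) = 381/437 - 1*(-17)*(1/24) = 381/437 + 17*(1/24) = 381/437 + 17/24 = 16573/10488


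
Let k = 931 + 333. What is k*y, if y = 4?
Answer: 5056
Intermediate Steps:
k = 1264
k*y = 1264*4 = 5056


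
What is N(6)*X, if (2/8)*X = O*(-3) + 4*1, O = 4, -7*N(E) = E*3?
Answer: 576/7 ≈ 82.286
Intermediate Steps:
N(E) = -3*E/7 (N(E) = -E*3/7 = -3*E/7)
X = -32 (X = 4*(4*(-3) + 4*1) = 4*(-12 + 4) = 4*(-8) = -32)
N(6)*X = -3/7*6*(-32) = -18/7*(-32) = 576/7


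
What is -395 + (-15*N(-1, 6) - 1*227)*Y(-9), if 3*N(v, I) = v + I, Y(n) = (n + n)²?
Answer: -82043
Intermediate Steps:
Y(n) = 4*n² (Y(n) = (2*n)² = 4*n²)
N(v, I) = I/3 + v/3 (N(v, I) = (v + I)/3 = (I + v)/3 = I/3 + v/3)
-395 + (-15*N(-1, 6) - 1*227)*Y(-9) = -395 + (-15*((⅓)*6 + (⅓)*(-1)) - 1*227)*(4*(-9)²) = -395 + (-15*(2 - ⅓) - 227)*(4*81) = -395 + (-15*5/3 - 227)*324 = -395 + (-25 - 227)*324 = -395 - 252*324 = -395 - 81648 = -82043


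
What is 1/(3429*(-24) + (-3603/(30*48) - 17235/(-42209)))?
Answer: -20260320/1667385714929 ≈ -1.2151e-5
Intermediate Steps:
1/(3429*(-24) + (-3603/(30*48) - 17235/(-42209))) = 1/(-82296 + (-3603/1440 - 17235*(-1/42209))) = 1/(-82296 + (-3603*1/1440 + 17235/42209)) = 1/(-82296 + (-1201/480 + 17235/42209)) = 1/(-82296 - 42420209/20260320) = 1/(-1667385714929/20260320) = -20260320/1667385714929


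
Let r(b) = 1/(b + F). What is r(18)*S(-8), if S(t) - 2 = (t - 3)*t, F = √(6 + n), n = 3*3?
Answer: 540/103 - 30*√15/103 ≈ 4.1147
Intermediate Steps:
n = 9
F = √15 (F = √(6 + 9) = √15 ≈ 3.8730)
S(t) = 2 + t*(-3 + t) (S(t) = 2 + (t - 3)*t = 2 + (-3 + t)*t = 2 + t*(-3 + t))
r(b) = 1/(b + √15)
r(18)*S(-8) = (2 + (-8)² - 3*(-8))/(18 + √15) = (2 + 64 + 24)/(18 + √15) = 90/(18 + √15)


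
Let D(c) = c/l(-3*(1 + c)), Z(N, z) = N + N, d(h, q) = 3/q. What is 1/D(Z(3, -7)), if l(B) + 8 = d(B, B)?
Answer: -19/14 ≈ -1.3571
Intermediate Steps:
Z(N, z) = 2*N
l(B) = -8 + 3/B
D(c) = c/(-8 + 3/(-3 - 3*c)) (D(c) = c/(-8 + 3/((-3*(1 + c)))) = c/(-8 + 3/(-3 - 3*c)))
1/D(Z(3, -7)) = 1/(-2*3*(1 + 2*3)/(9 + 8*(2*3))) = 1/(-1*6*(1 + 6)/(9 + 8*6)) = 1/(-1*6*7/(9 + 48)) = 1/(-1*6*7/57) = 1/(-1*6*1/57*7) = 1/(-14/19) = -19/14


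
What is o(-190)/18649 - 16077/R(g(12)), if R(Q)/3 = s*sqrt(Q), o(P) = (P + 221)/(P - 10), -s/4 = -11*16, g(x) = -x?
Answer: -31/3729800 + 5359*I*sqrt(3)/4224 ≈ -8.3114e-6 + 2.1975*I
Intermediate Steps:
s = 704 (s = -(-44)*16 = -4*(-176) = 704)
o(P) = (221 + P)/(-10 + P)
R(Q) = 2112*sqrt(Q) (R(Q) = 3*(704*sqrt(Q)) = 2112*sqrt(Q))
o(-190)/18649 - 16077/R(g(12)) = ((221 - 190)/(-10 - 190))/18649 - 16077*(-I*sqrt(3)/12672) = (31/(-200))*(1/18649) - 16077*(-I*sqrt(3)/12672) = -1/200*31*(1/18649) - 16077*(-I*sqrt(3)/12672) = -31/200*1/18649 - 16077*(-I*sqrt(3)/12672) = -31/3729800 - (-5359)*I*sqrt(3)/4224 = -31/3729800 + 5359*I*sqrt(3)/4224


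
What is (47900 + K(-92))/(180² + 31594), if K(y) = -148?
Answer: 23876/31997 ≈ 0.74619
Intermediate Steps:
(47900 + K(-92))/(180² + 31594) = (47900 - 148)/(180² + 31594) = 47752/(32400 + 31594) = 47752/63994 = 47752*(1/63994) = 23876/31997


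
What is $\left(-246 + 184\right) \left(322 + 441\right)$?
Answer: $-47306$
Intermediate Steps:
$\left(-246 + 184\right) \left(322 + 441\right) = \left(-62\right) 763 = -47306$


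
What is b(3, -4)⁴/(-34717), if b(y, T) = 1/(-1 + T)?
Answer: -1/21698125 ≈ -4.6087e-8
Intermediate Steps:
b(3, -4)⁴/(-34717) = (1/(-1 - 4))⁴/(-34717) = (1/(-5))⁴*(-1/34717) = (-⅕)⁴*(-1/34717) = (1/625)*(-1/34717) = -1/21698125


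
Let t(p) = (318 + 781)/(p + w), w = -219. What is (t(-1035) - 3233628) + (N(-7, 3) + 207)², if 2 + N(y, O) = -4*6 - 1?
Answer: -4014341011/1254 ≈ -3.2012e+6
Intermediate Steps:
t(p) = 1099/(-219 + p) (t(p) = (318 + 781)/(p - 219) = 1099/(-219 + p))
N(y, O) = -27 (N(y, O) = -2 + (-4*6 - 1) = -2 + (-24 - 1) = -2 - 25 = -27)
(t(-1035) - 3233628) + (N(-7, 3) + 207)² = (1099/(-219 - 1035) - 3233628) + (-27 + 207)² = (1099/(-1254) - 3233628) + 180² = (1099*(-1/1254) - 3233628) + 32400 = (-1099/1254 - 3233628) + 32400 = -4054970611/1254 + 32400 = -4014341011/1254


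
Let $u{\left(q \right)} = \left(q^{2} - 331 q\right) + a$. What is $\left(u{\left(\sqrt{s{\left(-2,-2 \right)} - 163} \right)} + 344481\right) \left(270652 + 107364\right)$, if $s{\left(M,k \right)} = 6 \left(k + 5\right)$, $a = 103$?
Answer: $130203453024 - 125123296 i \sqrt{145} \approx 1.302 \cdot 10^{11} - 1.5067 \cdot 10^{9} i$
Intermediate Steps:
$s{\left(M,k \right)} = 30 + 6 k$ ($s{\left(M,k \right)} = 6 \left(5 + k\right) = 30 + 6 k$)
$u{\left(q \right)} = 103 + q^{2} - 331 q$ ($u{\left(q \right)} = \left(q^{2} - 331 q\right) + 103 = 103 + q^{2} - 331 q$)
$\left(u{\left(\sqrt{s{\left(-2,-2 \right)} - 163} \right)} + 344481\right) \left(270652 + 107364\right) = \left(\left(103 + \left(\sqrt{\left(30 + 6 \left(-2\right)\right) - 163}\right)^{2} - 331 \sqrt{\left(30 + 6 \left(-2\right)\right) - 163}\right) + 344481\right) \left(270652 + 107364\right) = \left(\left(103 + \left(\sqrt{\left(30 - 12\right) - 163}\right)^{2} - 331 \sqrt{\left(30 - 12\right) - 163}\right) + 344481\right) 378016 = \left(\left(103 + \left(\sqrt{18 - 163}\right)^{2} - 331 \sqrt{18 - 163}\right) + 344481\right) 378016 = \left(\left(103 + \left(\sqrt{-145}\right)^{2} - 331 \sqrt{-145}\right) + 344481\right) 378016 = \left(\left(103 + \left(i \sqrt{145}\right)^{2} - 331 i \sqrt{145}\right) + 344481\right) 378016 = \left(\left(103 - 145 - 331 i \sqrt{145}\right) + 344481\right) 378016 = \left(\left(-42 - 331 i \sqrt{145}\right) + 344481\right) 378016 = \left(344439 - 331 i \sqrt{145}\right) 378016 = 130203453024 - 125123296 i \sqrt{145}$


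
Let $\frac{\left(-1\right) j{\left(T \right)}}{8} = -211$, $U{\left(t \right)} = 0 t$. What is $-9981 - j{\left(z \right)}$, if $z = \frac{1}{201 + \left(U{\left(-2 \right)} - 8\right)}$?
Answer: $-11669$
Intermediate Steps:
$U{\left(t \right)} = 0$
$z = \frac{1}{193}$ ($z = \frac{1}{201 + \left(0 - 8\right)} = \frac{1}{201 - 8} = \frac{1}{193} \approx 0.0051813$)
$j{\left(T \right)} = 1688$ ($j{\left(T \right)} = \left(-8\right) \left(-211\right) = 1688$)
$-9981 - j{\left(z \right)} = -9981 - 1688 = -11669$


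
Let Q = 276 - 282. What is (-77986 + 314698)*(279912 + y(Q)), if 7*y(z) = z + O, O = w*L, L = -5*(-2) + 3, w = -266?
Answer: 66141390720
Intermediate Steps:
L = 13 (L = 10 + 3 = 13)
Q = -6
O = -3458 (O = -266*13 = -3458)
y(z) = -494 + z/7 (y(z) = (z - 3458)/7 = (-3458 + z)/7 = -494 + z/7)
(-77986 + 314698)*(279912 + y(Q)) = (-77986 + 314698)*(279912 + (-494 + (1/7)*(-6))) = 236712*(279912 + (-494 - 6/7)) = 236712*(279912 - 3464/7) = 236712*(1955920/7) = 66141390720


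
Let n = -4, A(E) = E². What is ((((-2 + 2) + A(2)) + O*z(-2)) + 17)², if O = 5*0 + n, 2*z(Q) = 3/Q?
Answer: 576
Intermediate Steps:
z(Q) = 3/(2*Q) (z(Q) = (3/Q)/2 = 3/(2*Q))
O = -4 (O = 5*0 - 4 = 0 - 4 = -4)
((((-2 + 2) + A(2)) + O*z(-2)) + 17)² = ((((-2 + 2) + 2²) - 6/(-2)) + 17)² = (((0 + 4) - 6*(-1)/2) + 17)² = ((4 - 4*(-¾)) + 17)² = ((4 + 3) + 17)² = (7 + 17)² = 24² = 576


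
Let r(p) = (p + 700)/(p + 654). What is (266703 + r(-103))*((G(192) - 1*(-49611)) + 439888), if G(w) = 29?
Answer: 71938073235600/551 ≈ 1.3056e+11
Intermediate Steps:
r(p) = (700 + p)/(654 + p)
(266703 + r(-103))*((G(192) - 1*(-49611)) + 439888) = (266703 + (700 - 103)/(654 - 103))*((29 - 1*(-49611)) + 439888) = (266703 + 597/551)*((29 + 49611) + 439888) = (266703 + (1/551)*597)*(49640 + 439888) = (266703 + 597/551)*489528 = (146953950/551)*489528 = 71938073235600/551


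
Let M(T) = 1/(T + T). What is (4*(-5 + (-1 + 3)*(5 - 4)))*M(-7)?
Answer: 6/7 ≈ 0.85714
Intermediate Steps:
M(T) = 1/(2*T)
(4*(-5 + (-1 + 3)*(5 - 4)))*M(-7) = (4*(-5 + (-1 + 3)*(5 - 4)))*((½)/(-7)) = (4*(-5 + 2*1))*((½)*(-⅐)) = (4*(-5 + 2))*(-1/14) = (4*(-3))*(-1/14) = -12*(-1/14) = 6/7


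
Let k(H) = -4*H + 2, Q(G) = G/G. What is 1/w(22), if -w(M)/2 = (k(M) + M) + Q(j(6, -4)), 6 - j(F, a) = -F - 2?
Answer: 1/126 ≈ 0.0079365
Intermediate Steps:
j(F, a) = 8 + F (j(F, a) = 6 - (-F - 2) = 6 - (-2 - F) = 6 + (2 + F) = 8 + F)
Q(G) = 1
k(H) = 2 - 4*H
w(M) = -6 + 6*M (w(M) = -2*(((2 - 4*M) + M) + 1) = -2*((2 - 3*M) + 1) = -2*(3 - 3*M) = -6 + 6*M)
1/w(22) = 1/(-6 + 6*22) = 1/(-6 + 132) = 1/126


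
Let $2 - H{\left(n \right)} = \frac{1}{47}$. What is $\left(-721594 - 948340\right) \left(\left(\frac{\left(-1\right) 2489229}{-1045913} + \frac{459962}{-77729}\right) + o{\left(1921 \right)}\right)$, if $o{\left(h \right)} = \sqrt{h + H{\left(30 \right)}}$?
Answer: $\frac{480264592522561910}{81297771577} - \frac{3339868 \sqrt{1061965}}{47} \approx -6.7322 \cdot 10^{7}$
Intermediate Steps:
$H{\left(n \right)} = \frac{93}{47}$ ($H{\left(n \right)} = 2 - \frac{1}{47} = \frac{93}{47}$)
$o{\left(h \right)} = \sqrt{\frac{93}{47} + h}$ ($o{\left(h \right)} = \sqrt{h + \frac{93}{47}} = \sqrt{\frac{93}{47} + h}$)
$\left(-721594 - 948340\right) \left(\left(\frac{\left(-1\right) 2489229}{-1045913} + \frac{459962}{-77729}\right) + o{\left(1921 \right)}\right) = \left(-721594 - 948340\right) \left(\left(\frac{\left(-1\right) 2489229}{-1045913} + \frac{459962}{-77729}\right) + \frac{\sqrt{4371 + 2209 \cdot 1921}}{47}\right) = - 1669934 \left(\left(\left(-2489229\right) \left(- \frac{1}{1045913}\right) + 459962 \left(- \frac{1}{77729}\right)\right) + \frac{\sqrt{4371 + 4243489}}{47}\right) = - 1669934 \left(\left(\frac{2489229}{1045913} - \frac{459962}{77729}\right) + \frac{\sqrt{4247860}}{47}\right) = - 1669934 \left(- \frac{287594954365}{81297771577} + \frac{2 \sqrt{1061965}}{47}\right) = \frac{480264592522561910}{81297771577} - \frac{3339868 \sqrt{1061965}}{47}$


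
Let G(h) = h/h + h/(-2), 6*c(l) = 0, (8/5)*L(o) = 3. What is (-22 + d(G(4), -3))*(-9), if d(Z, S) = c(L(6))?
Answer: 198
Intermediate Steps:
L(o) = 15/8 (L(o) = (5/8)*3 = 15/8)
c(l) = 0 (c(l) = (1/6)*0 = 0)
G(h) = 1 - h/2 (G(h) = 1 + h*(-1/2) = 1 - h/2)
d(Z, S) = 0
(-22 + d(G(4), -3))*(-9) = (-22 + 0)*(-9) = -22*(-9) = 198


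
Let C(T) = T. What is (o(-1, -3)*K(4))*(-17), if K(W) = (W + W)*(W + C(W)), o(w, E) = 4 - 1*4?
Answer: 0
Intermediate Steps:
o(w, E) = 0 (o(w, E) = 4 - 4 = 0)
K(W) = 4*W² (K(W) = (W + W)*(W + W) = (2*W)*(2*W) = 4*W²)
(o(-1, -3)*K(4))*(-17) = (0*(4*4²))*(-17) = (0*(4*16))*(-17) = (0*64)*(-17) = 0*(-17) = 0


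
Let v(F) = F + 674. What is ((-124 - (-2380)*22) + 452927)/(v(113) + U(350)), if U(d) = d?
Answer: 505163/1137 ≈ 444.29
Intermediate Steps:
v(F) = 674 + F
((-124 - (-2380)*22) + 452927)/(v(113) + U(350)) = ((-124 - (-2380)*22) + 452927)/((674 + 113) + 350) = ((-124 - 238*(-220)) + 452927)/(787 + 350) = ((-124 + 52360) + 452927)/1137 = (52236 + 452927)*(1/1137) = 505163*(1/1137) = 505163/1137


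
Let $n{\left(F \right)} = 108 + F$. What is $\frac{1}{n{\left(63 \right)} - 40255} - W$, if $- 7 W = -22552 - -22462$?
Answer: $- \frac{3607567}{280588} \approx -12.857$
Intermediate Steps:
$W = \frac{90}{7}$ ($W = - \frac{-22552 - -22462}{7} = - \frac{-22552 + 22462}{7} = \left(- \frac{1}{7}\right) \left(-90\right) = \frac{90}{7} \approx 12.857$)
$\frac{1}{n{\left(63 \right)} - 40255} - W = \frac{1}{\left(108 + 63\right) - 40255} - \frac{90}{7} = \frac{1}{171 - 40255} - \frac{90}{7} = \frac{1}{-40084} - \frac{90}{7} = - \frac{1}{40084} - \frac{90}{7} = - \frac{3607567}{280588}$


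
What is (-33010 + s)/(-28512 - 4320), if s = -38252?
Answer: 3959/1824 ≈ 2.1705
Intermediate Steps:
(-33010 + s)/(-28512 - 4320) = (-33010 - 38252)/(-28512 - 4320) = -71262/(-32832) = -71262*(-1/32832) = 3959/1824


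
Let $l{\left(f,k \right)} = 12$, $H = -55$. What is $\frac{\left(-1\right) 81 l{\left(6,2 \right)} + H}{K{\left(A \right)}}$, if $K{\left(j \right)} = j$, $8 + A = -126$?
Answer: $\frac{1027}{134} \approx 7.6642$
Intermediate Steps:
$A = -134$ ($A = -8 - 126 = -134$)
$\frac{\left(-1\right) 81 l{\left(6,2 \right)} + H}{K{\left(A \right)}} = \frac{\left(-1\right) 81 \cdot 12 - 55}{-134} = \left(\left(-81\right) 12 - 55\right) \left(- \frac{1}{134}\right) = \left(-972 - 55\right) \left(- \frac{1}{134}\right) = \left(-1027\right) \left(- \frac{1}{134}\right) = \frac{1027}{134}$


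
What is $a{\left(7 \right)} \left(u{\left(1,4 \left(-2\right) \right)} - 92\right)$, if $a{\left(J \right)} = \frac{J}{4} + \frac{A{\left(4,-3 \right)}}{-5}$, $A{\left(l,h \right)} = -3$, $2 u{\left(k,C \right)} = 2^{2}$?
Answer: $- \frac{423}{2} \approx -211.5$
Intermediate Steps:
$u{\left(k,C \right)} = 2$ ($u{\left(k,C \right)} = \frac{2^{2}}{2} = \frac{1}{2} \cdot 4 = 2$)
$a{\left(J \right)} = \frac{3}{5} + \frac{J}{4}$ ($a{\left(J \right)} = \frac{J}{4} - \frac{3}{-5} = J \frac{1}{4} - - \frac{3}{5} = \frac{J}{4} + \frac{3}{5} = \frac{3}{5} + \frac{J}{4}$)
$a{\left(7 \right)} \left(u{\left(1,4 \left(-2\right) \right)} - 92\right) = \left(\frac{3}{5} + \frac{1}{4} \cdot 7\right) \left(2 - 92\right) = \left(\frac{3}{5} + \frac{7}{4}\right) \left(-90\right) = \frac{47}{20} \left(-90\right) = - \frac{423}{2}$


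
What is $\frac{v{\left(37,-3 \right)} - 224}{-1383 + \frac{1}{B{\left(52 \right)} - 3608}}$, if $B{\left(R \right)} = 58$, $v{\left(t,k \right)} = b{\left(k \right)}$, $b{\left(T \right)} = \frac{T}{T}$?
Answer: $\frac{791650}{4909651} \approx 0.16124$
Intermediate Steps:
$b{\left(T \right)} = 1$
$v{\left(t,k \right)} = 1$
$\frac{v{\left(37,-3 \right)} - 224}{-1383 + \frac{1}{B{\left(52 \right)} - 3608}} = \frac{1 - 224}{-1383 + \frac{1}{58 - 3608}} = - \frac{223}{-1383 + \frac{1}{-3550}} = - \frac{223}{-1383 - \frac{1}{3550}} = - \frac{223}{- \frac{4909651}{3550}} = \left(-223\right) \left(- \frac{3550}{4909651}\right) = \frac{791650}{4909651}$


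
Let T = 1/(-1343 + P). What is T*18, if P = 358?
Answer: -18/985 ≈ -0.018274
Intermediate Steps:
T = -1/985 (T = 1/(-1343 + 358) = 1/(-985) = -1/985 ≈ -0.0010152)
T*18 = -1/985*18 = -18/985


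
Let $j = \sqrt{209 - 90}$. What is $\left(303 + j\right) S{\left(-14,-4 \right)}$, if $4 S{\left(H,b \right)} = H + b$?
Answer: $- \frac{2727}{2} - \frac{9 \sqrt{119}}{2} \approx -1412.6$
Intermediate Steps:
$S{\left(H,b \right)} = \frac{H}{4} + \frac{b}{4}$ ($S{\left(H,b \right)} = \frac{H + b}{4} = \frac{H}{4} + \frac{b}{4}$)
$j = \sqrt{119} \approx 10.909$
$\left(303 + j\right) S{\left(-14,-4 \right)} = \left(303 + \sqrt{119}\right) \left(\frac{1}{4} \left(-14\right) + \frac{1}{4} \left(-4\right)\right) = \left(303 + \sqrt{119}\right) \left(- \frac{7}{2} - 1\right) = \left(303 + \sqrt{119}\right) \left(- \frac{9}{2}\right) = - \frac{2727}{2} - \frac{9 \sqrt{119}}{2}$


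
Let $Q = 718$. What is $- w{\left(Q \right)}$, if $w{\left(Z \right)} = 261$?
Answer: $-261$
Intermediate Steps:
$- w{\left(Q \right)} = \left(-1\right) 261 = -261$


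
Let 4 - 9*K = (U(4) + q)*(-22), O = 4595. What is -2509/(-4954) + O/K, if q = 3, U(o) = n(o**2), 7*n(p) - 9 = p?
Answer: 143671805/515216 ≈ 278.86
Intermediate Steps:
n(p) = 9/7 + p/7
U(o) = 9/7 + o**2/7
K = 1040/63 (K = 4/9 - ((9/7 + (1/7)*4**2) + 3)*(-22)/9 = 4/9 - ((9/7 + (1/7)*16) + 3)*(-22)/9 = 4/9 - ((9/7 + 16/7) + 3)*(-22)/9 = 4/9 - (25/7 + 3)*(-22)/9 = 4/9 - 46*(-22)/63 = 4/9 - 1/9*(-1012/7) = 4/9 + 1012/63 = 1040/63 ≈ 16.508)
-2509/(-4954) + O/K = -2509/(-4954) + 4595/(1040/63) = -2509*(-1/4954) + 4595*(63/1040) = 2509/4954 + 57897/208 = 143671805/515216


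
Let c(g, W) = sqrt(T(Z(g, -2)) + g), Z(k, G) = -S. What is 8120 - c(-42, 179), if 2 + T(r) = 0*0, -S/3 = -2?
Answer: 8120 - 2*I*sqrt(11) ≈ 8120.0 - 6.6332*I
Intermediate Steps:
S = 6 (S = -3*(-2) = 6)
Z(k, G) = -6 (Z(k, G) = -1*6 = -6)
T(r) = -2 (T(r) = -2 + 0*0 = -2 + 0 = -2)
c(g, W) = sqrt(-2 + g)
8120 - c(-42, 179) = 8120 - sqrt(-2 - 42) = 8120 - sqrt(-44) = 8120 - 2*I*sqrt(11)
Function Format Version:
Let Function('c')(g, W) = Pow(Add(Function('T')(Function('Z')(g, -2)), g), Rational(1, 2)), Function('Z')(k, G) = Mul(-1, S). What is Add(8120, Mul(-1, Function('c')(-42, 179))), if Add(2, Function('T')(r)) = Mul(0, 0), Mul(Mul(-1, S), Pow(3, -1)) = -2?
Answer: Add(8120, Mul(-2, I, Pow(11, Rational(1, 2)))) ≈ Add(8120.0, Mul(-6.6332, I))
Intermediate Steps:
S = 6 (S = Mul(-3, -2) = 6)
Function('Z')(k, G) = -6 (Function('Z')(k, G) = Mul(-1, 6) = -6)
Function('T')(r) = -2 (Function('T')(r) = Add(-2, Mul(0, 0)) = Add(-2, 0) = -2)
Function('c')(g, W) = Pow(Add(-2, g), Rational(1, 2))
Add(8120, Mul(-1, Function('c')(-42, 179))) = Add(8120, Mul(-1, Pow(Add(-2, -42), Rational(1, 2)))) = Add(8120, Mul(-1, Pow(-44, Rational(1, 2)))) = Add(8120, Mul(-1, Mul(2, I, Pow(11, Rational(1, 2))))) = Add(8120, Mul(-2, I, Pow(11, Rational(1, 2))))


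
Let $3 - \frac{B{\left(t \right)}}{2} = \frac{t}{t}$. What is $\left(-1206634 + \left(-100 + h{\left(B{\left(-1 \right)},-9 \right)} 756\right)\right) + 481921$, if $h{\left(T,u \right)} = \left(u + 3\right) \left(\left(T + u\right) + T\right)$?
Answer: $-720277$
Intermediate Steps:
$B{\left(t \right)} = 4$ ($B{\left(t \right)} = 6 - 2 \frac{t}{t} = 6 - 2 = 4$)
$h{\left(T,u \right)} = \left(3 + u\right) \left(u + 2 T\right)$
$\left(-1206634 + \left(-100 + h{\left(B{\left(-1 \right)},-9 \right)} 756\right)\right) + 481921 = \left(-1206634 - \left(100 - \left(\left(-9\right)^{2} + 3 \left(-9\right) + 6 \cdot 4 + 2 \cdot 4 \left(-9\right)\right) 756\right)\right) + 481921 = \left(-1206634 - \left(100 - \left(81 - 27 + 24 - 72\right) 756\right)\right) + 481921 = \left(-1206634 + \left(-100 + 6 \cdot 756\right)\right) + 481921 = \left(-1206634 + \left(-100 + 4536\right)\right) + 481921 = \left(-1206634 + 4436\right) + 481921 = -1202198 + 481921 = -720277$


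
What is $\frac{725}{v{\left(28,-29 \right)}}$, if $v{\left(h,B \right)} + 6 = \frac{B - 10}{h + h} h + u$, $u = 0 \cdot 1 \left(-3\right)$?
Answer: $- \frac{1450}{51} \approx -28.431$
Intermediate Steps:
$u = 0$ ($u = 0 \left(-3\right) = 0$)
$v{\left(h,B \right)} = -11 + \frac{B}{2}$ ($v{\left(h,B \right)} = -6 + \left(\frac{B - 10}{h + h} h + 0\right) = -6 + \left(\frac{-10 + B}{2 h} h + 0\right) = -6 + \left(\left(-5 + \frac{B}{2}\right) + 0\right) = -6 + \left(-5 + \frac{B}{2}\right) = -11 + \frac{B}{2}$)
$\frac{725}{v{\left(28,-29 \right)}} = \frac{725}{-11 + \frac{1}{2} \left(-29\right)} = \frac{725}{-11 - \frac{29}{2}} = \frac{725}{- \frac{51}{2}} = 725 \left(- \frac{2}{51}\right) = - \frac{1450}{51}$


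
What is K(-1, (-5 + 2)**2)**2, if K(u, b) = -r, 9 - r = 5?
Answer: 16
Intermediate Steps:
r = 4 (r = 9 - 1*5 = 9 - 5 = 4)
K(u, b) = -4 (K(u, b) = -1*4 = -4)
K(-1, (-5 + 2)**2)**2 = (-4)**2 = 16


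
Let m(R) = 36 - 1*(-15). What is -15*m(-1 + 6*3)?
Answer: -765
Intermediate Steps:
m(R) = 51 (m(R) = 36 + 15 = 51)
-15*m(-1 + 6*3) = -15*51 = -765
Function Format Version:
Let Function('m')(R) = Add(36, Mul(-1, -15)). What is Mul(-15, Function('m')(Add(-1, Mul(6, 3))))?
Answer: -765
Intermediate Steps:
Function('m')(R) = 51 (Function('m')(R) = Add(36, 15) = 51)
Mul(-15, Function('m')(Add(-1, Mul(6, 3)))) = Mul(-15, 51) = -765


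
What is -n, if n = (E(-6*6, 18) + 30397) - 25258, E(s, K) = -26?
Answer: -5113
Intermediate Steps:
n = 5113 (n = (-26 + 30397) - 25258 = 30371 - 25258 = 5113)
-n = -1*5113 = -5113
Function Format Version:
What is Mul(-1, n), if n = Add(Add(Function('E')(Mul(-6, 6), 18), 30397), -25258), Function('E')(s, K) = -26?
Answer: -5113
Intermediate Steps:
n = 5113 (n = Add(Add(-26, 30397), -25258) = Add(30371, -25258) = 5113)
Mul(-1, n) = Mul(-1, 5113) = -5113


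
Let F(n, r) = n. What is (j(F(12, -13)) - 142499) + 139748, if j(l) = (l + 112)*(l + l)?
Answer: 225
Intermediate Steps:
j(l) = 2*l*(112 + l) (j(l) = (112 + l)*(2*l) = 2*l*(112 + l))
(j(F(12, -13)) - 142499) + 139748 = (2*12*(112 + 12) - 142499) + 139748 = (2*12*124 - 142499) + 139748 = (2976 - 142499) + 139748 = -139523 + 139748 = 225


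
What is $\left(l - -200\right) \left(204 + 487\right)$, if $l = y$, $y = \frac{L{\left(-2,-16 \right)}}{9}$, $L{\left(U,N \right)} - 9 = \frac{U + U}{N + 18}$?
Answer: $\frac{1248637}{9} \approx 1.3874 \cdot 10^{5}$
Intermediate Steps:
$L{\left(U,N \right)} = 9 + \frac{2 U}{18 + N}$ ($L{\left(U,N \right)} = 9 + \frac{U + U}{N + 18} = 9 + \frac{2 U}{18 + N}$)
$y = \frac{7}{9}$ ($y = \frac{\frac{1}{18 - 16} \left(162 + 2 \left(-2\right) + 9 \left(-16\right)\right)}{9} = \frac{162 - 4 - 144}{2} \cdot \frac{1}{9} = \frac{1}{2} \cdot 14 \cdot \frac{1}{9} = 7 \cdot \frac{1}{9} = \frac{7}{9} \approx 0.77778$)
$l = \frac{7}{9} \approx 0.77778$
$\left(l - -200\right) \left(204 + 487\right) = \left(\frac{7}{9} - -200\right) \left(204 + 487\right) = \left(\frac{7}{9} + \left(-37 + 237\right)\right) 691 = \left(\frac{7}{9} + 200\right) 691 = \frac{1807}{9} \cdot 691 = \frac{1248637}{9}$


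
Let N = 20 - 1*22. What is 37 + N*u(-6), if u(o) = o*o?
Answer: -35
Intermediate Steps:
N = -2 (N = 20 - 22 = -2)
u(o) = o**2
37 + N*u(-6) = 37 - 2*(-6)**2 = 37 - 2*36 = 37 - 72 = -35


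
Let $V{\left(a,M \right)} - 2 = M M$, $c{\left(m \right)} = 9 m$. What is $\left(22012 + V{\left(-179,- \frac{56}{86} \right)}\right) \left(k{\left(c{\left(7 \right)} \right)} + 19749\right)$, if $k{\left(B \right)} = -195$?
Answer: $\frac{795939117180}{1849} \approx 4.3047 \cdot 10^{8}$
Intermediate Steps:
$V{\left(a,M \right)} = 2 + M^{2}$ ($V{\left(a,M \right)} = 2 + M M = 2 + M^{2}$)
$\left(22012 + V{\left(-179,- \frac{56}{86} \right)}\right) \left(k{\left(c{\left(7 \right)} \right)} + 19749\right) = \left(22012 + \left(2 + \left(- \frac{56}{86}\right)^{2}\right)\right) \left(-195 + 19749\right) = \left(22012 + \left(2 + \left(\left(-56\right) \frac{1}{86}\right)^{2}\right)\right) 19554 = \left(22012 + \left(2 + \left(- \frac{28}{43}\right)^{2}\right)\right) 19554 = \left(22012 + \left(2 + \frac{784}{1849}\right)\right) 19554 = \left(22012 + \frac{4482}{1849}\right) 19554 = \frac{40704670}{1849} \cdot 19554 = \frac{795939117180}{1849}$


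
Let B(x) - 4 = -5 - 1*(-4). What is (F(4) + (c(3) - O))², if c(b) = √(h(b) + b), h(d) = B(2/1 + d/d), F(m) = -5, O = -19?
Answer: (14 + √6)² ≈ 270.59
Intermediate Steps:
B(x) = 3 (B(x) = 4 + (-5 - 1*(-4)) = 4 + (-5 + 4) = 4 - 1 = 3)
h(d) = 3
c(b) = √(3 + b)
(F(4) + (c(3) - O))² = (-5 + (√(3 + 3) - 1*(-19)))² = (-5 + (√6 + 19))² = (-5 + (19 + √6))² = (14 + √6)²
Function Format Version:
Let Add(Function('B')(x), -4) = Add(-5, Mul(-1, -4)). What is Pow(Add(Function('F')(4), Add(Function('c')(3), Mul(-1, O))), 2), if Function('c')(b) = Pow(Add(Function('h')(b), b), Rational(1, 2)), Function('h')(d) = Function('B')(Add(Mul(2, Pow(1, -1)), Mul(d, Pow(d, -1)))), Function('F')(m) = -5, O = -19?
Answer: Pow(Add(14, Pow(6, Rational(1, 2))), 2) ≈ 270.59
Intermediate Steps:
Function('B')(x) = 3 (Function('B')(x) = Add(4, Add(-5, Mul(-1, -4))) = Add(4, Add(-5, 4)) = Add(4, -1) = 3)
Function('h')(d) = 3
Function('c')(b) = Pow(Add(3, b), Rational(1, 2))
Pow(Add(Function('F')(4), Add(Function('c')(3), Mul(-1, O))), 2) = Pow(Add(-5, Add(Pow(Add(3, 3), Rational(1, 2)), Mul(-1, -19))), 2) = Pow(Add(-5, Add(Pow(6, Rational(1, 2)), 19)), 2) = Pow(Add(-5, Add(19, Pow(6, Rational(1, 2)))), 2) = Pow(Add(14, Pow(6, Rational(1, 2))), 2)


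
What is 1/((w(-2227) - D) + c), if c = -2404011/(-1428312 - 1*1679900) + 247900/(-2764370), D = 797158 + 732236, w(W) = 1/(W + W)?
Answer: -6621085228492/10126243496186327485 ≈ -6.5385e-7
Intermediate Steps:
w(W) = 1/(2*W)
D = 1529394
c = 34559118431/50542635332 (c = -2404011/(-1428312 - 1679900) + 247900*(-1/2764370) = -2404011/(-3108212) - 24790/276437 = -2404011*(-1/3108212) - 24790/276437 = 2404011/3108212 - 24790/276437 = 34559118431/50542635332 ≈ 0.68376)
1/((w(-2227) - D) + c) = 1/(((1/2)/(-2227) - 1*1529394) + 34559118431/50542635332) = 1/(((1/2)*(-1/2227) - 1529394) + 34559118431/50542635332) = 1/((-1/4454 - 1529394) + 34559118431/50542635332) = 1/(-6811920877/4454 + 34559118431/50542635332) = 1/(-10126243496186327485/6621085228492) = -6621085228492/10126243496186327485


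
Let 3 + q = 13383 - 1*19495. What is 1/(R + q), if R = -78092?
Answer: -1/84207 ≈ -1.1875e-5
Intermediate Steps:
q = -6115 (q = -3 + (13383 - 1*19495) = -3 + (13383 - 19495) = -3 - 6112 = -6115)
1/(R + q) = 1/(-78092 - 6115) = 1/(-84207) = -1/84207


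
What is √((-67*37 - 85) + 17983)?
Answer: √15419 ≈ 124.17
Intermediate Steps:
√((-67*37 - 85) + 17983) = √((-2479 - 85) + 17983) = √(-2564 + 17983) = √15419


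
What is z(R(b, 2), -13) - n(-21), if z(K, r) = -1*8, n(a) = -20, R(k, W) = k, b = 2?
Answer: 12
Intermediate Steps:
z(K, r) = -8
z(R(b, 2), -13) - n(-21) = -8 - 1*(-20) = -8 + 20 = 12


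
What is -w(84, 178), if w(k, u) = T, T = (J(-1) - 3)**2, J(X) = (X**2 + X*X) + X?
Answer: -4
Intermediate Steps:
J(X) = X + 2*X**2 (J(X) = (X**2 + X**2) + X = 2*X**2 + X = X + 2*X**2)
T = 4 (T = (-(1 + 2*(-1)) - 3)**2 = (-(1 - 2) - 3)**2 = (-1*(-1) - 3)**2 = (1 - 3)**2 = (-2)**2 = 4)
w(k, u) = 4
-w(84, 178) = -1*4 = -4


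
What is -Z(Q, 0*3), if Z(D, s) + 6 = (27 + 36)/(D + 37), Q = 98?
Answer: 83/15 ≈ 5.5333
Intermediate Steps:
Z(D, s) = -6 + 63/(37 + D) (Z(D, s) = -6 + (27 + 36)/(D + 37) = -6 + 63/(37 + D))
-Z(Q, 0*3) = -3*(-53 - 2*98)/(37 + 98) = -3*(-53 - 196)/135 = -3*(-249)/135 = -1*(-83/15) = 83/15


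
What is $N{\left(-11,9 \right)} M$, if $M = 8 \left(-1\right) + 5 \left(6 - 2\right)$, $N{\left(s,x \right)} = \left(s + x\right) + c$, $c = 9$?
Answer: $84$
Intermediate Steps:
$N{\left(s,x \right)} = 9 + s + x$ ($N{\left(s,x \right)} = \left(s + x\right) + 9 = 9 + s + x$)
$M = 12$ ($M = -8 + 5 \cdot 4 = -8 + 20 = 12$)
$N{\left(-11,9 \right)} M = \left(9 - 11 + 9\right) 12 = 7 \cdot 12 = 84$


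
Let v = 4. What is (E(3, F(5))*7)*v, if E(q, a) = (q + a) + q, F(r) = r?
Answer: 308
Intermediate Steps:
E(q, a) = a + 2*q (E(q, a) = (a + q) + q = a + 2*q)
(E(3, F(5))*7)*v = ((5 + 2*3)*7)*4 = ((5 + 6)*7)*4 = (11*7)*4 = 77*4 = 308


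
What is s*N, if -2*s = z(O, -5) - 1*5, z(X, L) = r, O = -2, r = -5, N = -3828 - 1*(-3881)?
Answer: 265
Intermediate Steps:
N = 53 (N = -3828 + 3881 = 53)
z(X, L) = -5
s = 5 (s = -(-5 - 1*5)/2 = -(-5 - 5)/2 = -1/2*(-10) = 5)
s*N = 5*53 = 265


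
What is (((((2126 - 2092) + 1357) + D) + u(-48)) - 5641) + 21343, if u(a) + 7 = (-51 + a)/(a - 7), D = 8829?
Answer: 129584/5 ≈ 25917.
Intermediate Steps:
u(a) = -7 + (-51 + a)/(-7 + a) (u(a) = -7 + (-51 + a)/(a - 7) = -7 + (-51 + a)/(-7 + a))
(((((2126 - 2092) + 1357) + D) + u(-48)) - 5641) + 21343 = (((((2126 - 2092) + 1357) + 8829) + 2*(-1 - 3*(-48))/(-7 - 48)) - 5641) + 21343 = ((((34 + 1357) + 8829) + 2*(-1 + 144)/(-55)) - 5641) + 21343 = (((1391 + 8829) + 2*(-1/55)*143) - 5641) + 21343 = ((10220 - 26/5) - 5641) + 21343 = (51074/5 - 5641) + 21343 = 22869/5 + 21343 = 129584/5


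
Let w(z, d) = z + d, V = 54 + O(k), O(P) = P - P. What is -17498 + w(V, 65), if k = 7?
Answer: -17379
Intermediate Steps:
O(P) = 0
V = 54 (V = 54 + 0 = 54)
w(z, d) = d + z
-17498 + w(V, 65) = -17498 + (65 + 54) = -17498 + 119 = -17379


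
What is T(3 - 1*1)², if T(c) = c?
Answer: 4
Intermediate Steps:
T(3 - 1*1)² = (3 - 1*1)² = (3 - 1)² = 2² = 4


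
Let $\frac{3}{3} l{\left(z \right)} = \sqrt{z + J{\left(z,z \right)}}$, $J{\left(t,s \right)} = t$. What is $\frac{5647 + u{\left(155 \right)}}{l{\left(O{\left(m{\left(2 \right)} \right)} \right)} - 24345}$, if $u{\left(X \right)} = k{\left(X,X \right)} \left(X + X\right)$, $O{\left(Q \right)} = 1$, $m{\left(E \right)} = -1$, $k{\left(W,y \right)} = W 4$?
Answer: $- \frac{4816585215}{592679023} - \frac{197847 \sqrt{2}}{592679023} \approx -8.1273$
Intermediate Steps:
$k{\left(W,y \right)} = 4 W$
$l{\left(z \right)} = \sqrt{2} \sqrt{z}$ ($l{\left(z \right)} = \sqrt{z + z} = \sqrt{2 z} = \sqrt{2} \sqrt{z}$)
$u{\left(X \right)} = 8 X^{2}$ ($u{\left(X \right)} = 4 X \left(X + X\right) = 4 X 2 X = 8 X^{2}$)
$\frac{5647 + u{\left(155 \right)}}{l{\left(O{\left(m{\left(2 \right)} \right)} \right)} - 24345} = \frac{5647 + 8 \cdot 155^{2}}{\sqrt{2} \sqrt{1} - 24345} = \frac{5647 + 8 \cdot 24025}{\sqrt{2} \cdot 1 - 24345} = \frac{5647 + 192200}{\sqrt{2} - 24345} = \frac{197847}{-24345 + \sqrt{2}}$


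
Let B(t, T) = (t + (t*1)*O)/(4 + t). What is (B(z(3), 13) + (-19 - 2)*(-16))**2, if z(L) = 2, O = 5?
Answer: 114244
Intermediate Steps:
B(t, T) = 6*t/(4 + t) (B(t, T) = (t + (t*1)*5)/(4 + t) = (t + t*5)/(4 + t) = (t + 5*t)/(4 + t) = (6*t)/(4 + t) = 6*t/(4 + t))
(B(z(3), 13) + (-19 - 2)*(-16))**2 = (6*2/(4 + 2) + (-19 - 2)*(-16))**2 = (6*2/6 - 21*(-16))**2 = (6*2*(1/6) + 336)**2 = (2 + 336)**2 = 338**2 = 114244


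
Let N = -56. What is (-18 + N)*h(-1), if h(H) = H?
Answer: 74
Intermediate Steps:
(-18 + N)*h(-1) = (-18 - 56)*(-1) = -74*(-1) = 74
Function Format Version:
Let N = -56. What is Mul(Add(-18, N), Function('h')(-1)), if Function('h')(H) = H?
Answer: 74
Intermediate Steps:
Mul(Add(-18, N), Function('h')(-1)) = Mul(Add(-18, -56), -1) = Mul(-74, -1) = 74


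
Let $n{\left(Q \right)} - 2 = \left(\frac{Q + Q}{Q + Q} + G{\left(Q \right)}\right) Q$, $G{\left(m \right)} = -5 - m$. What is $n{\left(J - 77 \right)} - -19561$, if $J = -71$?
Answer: $-1749$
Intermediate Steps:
$n{\left(Q \right)} = 2 + Q \left(-4 - Q\right)$ ($n{\left(Q \right)} = 2 + \left(\frac{Q + Q}{Q + Q} - \left(5 + Q\right)\right) Q = 2 + \left(\frac{2 Q}{2 Q} - \left(5 + Q\right)\right) Q = 2 + \left(2 Q \frac{1}{2 Q} - \left(5 + Q\right)\right) Q = 2 + \left(1 - \left(5 + Q\right)\right) Q = 2 + \left(-4 - Q\right) Q = 2 + Q \left(-4 - Q\right)$)
$n{\left(J - 77 \right)} - -19561 = \left(2 - 148 - \left(-71 - 77\right) \left(5 - 148\right)\right) - -19561 = \left(2 - 148 - \left(-71 - 77\right) \left(5 - 148\right)\right) + 19561 = \left(2 - 148 - - 148 \left(5 - 148\right)\right) + 19561 = \left(2 - 148 - \left(-148\right) \left(-143\right)\right) + 19561 = \left(2 - 148 - 21164\right) + 19561 = -21310 + 19561 = -1749$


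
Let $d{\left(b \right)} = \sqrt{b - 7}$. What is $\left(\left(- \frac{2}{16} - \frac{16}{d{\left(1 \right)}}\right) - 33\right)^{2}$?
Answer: $\frac{202483}{192} - \frac{530 i \sqrt{6}}{3} \approx 1054.6 - 432.74 i$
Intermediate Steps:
$d{\left(b \right)} = \sqrt{-7 + b}$ ($d{\left(b \right)} = \sqrt{b - 7} = \sqrt{-7 + b}$)
$\left(\left(- \frac{2}{16} - \frac{16}{d{\left(1 \right)}}\right) - 33\right)^{2} = \left(\left(- \frac{2}{16} - \frac{16}{\sqrt{-7 + 1}}\right) - 33\right)^{2} = \left(\left(\left(-2\right) \frac{1}{16} - \frac{16}{\sqrt{-6}}\right) - 33\right)^{2} = \left(\left(- \frac{1}{8} - \frac{16}{i \sqrt{6}}\right) - 33\right)^{2} = \left(\left(- \frac{1}{8} - 16 \left(- \frac{i \sqrt{6}}{6}\right)\right) - 33\right)^{2} = \left(\left(- \frac{1}{8} + \frac{8 i \sqrt{6}}{3}\right) - 33\right)^{2} = \left(- \frac{265}{8} + \frac{8 i \sqrt{6}}{3}\right)^{2}$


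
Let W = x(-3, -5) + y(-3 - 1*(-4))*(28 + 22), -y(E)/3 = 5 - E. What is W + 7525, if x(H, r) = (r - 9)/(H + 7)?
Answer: 13843/2 ≈ 6921.5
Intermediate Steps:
y(E) = -15 + 3*E (y(E) = -3*(5 - E) = -15 + 3*E)
x(H, r) = (-9 + r)/(7 + H)
W = -1207/2 (W = (-9 - 5)/(7 - 3) + (-15 + 3*(-3 - 1*(-4)))*(28 + 22) = -14/4 + (-15 + 3*(-3 + 4))*50 = (¼)*(-14) + (-15 + 3*1)*50 = -7/2 + (-15 + 3)*50 = -7/2 - 12*50 = -7/2 - 600 = -1207/2 ≈ -603.50)
W + 7525 = -1207/2 + 7525 = 13843/2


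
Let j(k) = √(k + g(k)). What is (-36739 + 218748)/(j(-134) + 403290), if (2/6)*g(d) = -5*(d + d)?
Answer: 36701204805/81321410107 - 182009*√3886/162642820214 ≈ 0.45124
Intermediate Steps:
g(d) = -30*d (g(d) = 3*(-5*(d + d)) = 3*(-10*d) = -30*d)
j(k) = √29*√(-k) (j(k) = √(k - 30*k) = √(-29*k) = √29*√(-k))
(-36739 + 218748)/(j(-134) + 403290) = (-36739 + 218748)/(√29*√(-1*(-134)) + 403290) = 182009/(√29*√134 + 403290) = 182009/(√3886 + 403290) = 182009/(403290 + √3886)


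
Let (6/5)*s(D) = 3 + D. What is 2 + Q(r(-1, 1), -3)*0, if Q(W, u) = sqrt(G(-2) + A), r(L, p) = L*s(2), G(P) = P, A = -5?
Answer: 2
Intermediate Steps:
s(D) = 5/2 + 5*D/6 (s(D) = 5*(3 + D)/6 = 5/2 + 5*D/6)
r(L, p) = 25*L/6 (r(L, p) = L*(5/2 + (5/6)*2) = L*(5/2 + 5/3) = L*(25/6) = 25*L/6)
Q(W, u) = I*sqrt(7) (Q(W, u) = sqrt(-2 - 5) = sqrt(-7) = I*sqrt(7))
2 + Q(r(-1, 1), -3)*0 = 2 + (I*sqrt(7))*0 = 2 + 0 = 2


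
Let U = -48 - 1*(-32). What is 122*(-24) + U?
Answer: -2944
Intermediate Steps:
U = -16 (U = -48 + 32 = -16)
122*(-24) + U = 122*(-24) - 16 = -2928 - 16 = -2944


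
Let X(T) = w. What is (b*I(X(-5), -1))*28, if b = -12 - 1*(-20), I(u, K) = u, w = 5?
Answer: 1120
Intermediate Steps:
X(T) = 5
b = 8 (b = -12 + 20 = 8)
(b*I(X(-5), -1))*28 = (8*5)*28 = 40*28 = 1120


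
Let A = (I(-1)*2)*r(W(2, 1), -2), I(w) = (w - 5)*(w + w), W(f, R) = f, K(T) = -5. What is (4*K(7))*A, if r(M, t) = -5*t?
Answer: -4800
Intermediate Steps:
I(w) = 2*w*(-5 + w) (I(w) = (-5 + w)*(2*w) = 2*w*(-5 + w))
A = 240 (A = ((2*(-1)*(-5 - 1))*2)*(-5*(-2)) = ((2*(-1)*(-6))*2)*10 = (12*2)*10 = 24*10 = 240)
(4*K(7))*A = (4*(-5))*240 = -20*240 = -4800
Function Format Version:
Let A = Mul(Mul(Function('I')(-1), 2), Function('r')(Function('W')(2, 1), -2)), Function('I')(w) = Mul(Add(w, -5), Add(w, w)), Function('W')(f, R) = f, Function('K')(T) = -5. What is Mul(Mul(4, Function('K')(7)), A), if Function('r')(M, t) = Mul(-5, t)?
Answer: -4800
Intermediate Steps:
Function('I')(w) = Mul(2, w, Add(-5, w)) (Function('I')(w) = Mul(Add(-5, w), Mul(2, w)) = Mul(2, w, Add(-5, w)))
A = 240 (A = Mul(Mul(Mul(2, -1, Add(-5, -1)), 2), Mul(-5, -2)) = Mul(Mul(Mul(2, -1, -6), 2), 10) = Mul(Mul(12, 2), 10) = Mul(24, 10) = 240)
Mul(Mul(4, Function('K')(7)), A) = Mul(Mul(4, -5), 240) = Mul(-20, 240) = -4800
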